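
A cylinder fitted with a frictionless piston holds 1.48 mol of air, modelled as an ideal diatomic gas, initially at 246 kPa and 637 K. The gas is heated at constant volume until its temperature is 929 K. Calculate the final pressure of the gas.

V₁ = nRT₁/P₁ = 1.48×8.314×637/246 = 31.9 L.
Isochoric: V stays 31.9 L; P/T = const ⇒ T₂ = 929 K, P₂ = 359 kPa.

359 kPa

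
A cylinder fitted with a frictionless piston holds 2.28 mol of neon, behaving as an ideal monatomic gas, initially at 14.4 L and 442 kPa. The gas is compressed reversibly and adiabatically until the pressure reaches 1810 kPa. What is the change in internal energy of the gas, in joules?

T₁ = P₁V₁/(nR) = 442×14.4/(2.28×8.314) = 336 K.
Adiabatic: T₂/T₁ = (P₂/P₁)^((γ−1)/γ) ⇒ T₂ = 336×(4.10)^0.400 = 590 K; V₂ = 6.18 L.
For an ideal gas ΔU = nCvΔT with Cv = (3/2)R = 12.5 J/(mol·K).
ΔU = 2.28×12.5×(590−336) = 7230 J.

7230 J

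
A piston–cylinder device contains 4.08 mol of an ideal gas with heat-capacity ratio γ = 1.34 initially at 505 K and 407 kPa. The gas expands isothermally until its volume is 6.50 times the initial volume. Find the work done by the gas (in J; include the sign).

32100 J

V₁ = nRT₁/P₁ = 4.08×8.314×505/407 = 42.1 L.
Isothermal: T stays 505 K; PV = const ⇒ V₂ = 274 L, P₂ = 62.6 kPa.
W = nRT ln(V₂/V₁) = 4.08×8.314×505×ln(6.50) = 32100 J.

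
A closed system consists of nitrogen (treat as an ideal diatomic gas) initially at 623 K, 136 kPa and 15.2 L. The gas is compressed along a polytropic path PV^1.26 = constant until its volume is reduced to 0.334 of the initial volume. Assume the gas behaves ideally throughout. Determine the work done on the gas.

2620 J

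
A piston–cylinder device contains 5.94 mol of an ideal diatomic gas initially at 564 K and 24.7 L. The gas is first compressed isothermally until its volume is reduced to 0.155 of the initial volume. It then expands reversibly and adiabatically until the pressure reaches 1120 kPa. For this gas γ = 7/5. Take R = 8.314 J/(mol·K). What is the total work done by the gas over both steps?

-23100 J

P₁ = nRT₁/V₁ = 5.94×8.314×564/24.7 = 1130 kPa.
Step 1 — Isothermal: T stays 564 K; PV = const ⇒ V₂ = 3.83 L, P₂ = 7280 kPa.
ΔU = 0 (ideal gas, T constant).
W = nRT ln(V₂/V₁) = 5.94×8.314×564×ln(0.155) = -51900 J.
Q = ΔU + W = -51900 J.
State after step 1: P = 7280 kPa, V = 3.83 L, T = 564 K.
Step 2 — Adiabatic: T₂/T₁ = (P₂/P₁)^((γ−1)/γ) ⇒ T₂ = 564×(0.154)^0.286 = 330 K; V₂ = 14.6 L.
ΔU = nCvΔT = 5.94×20.8×(330−564) = -28800 J.
Q = 0 for an adiabatic process, so W = −ΔU = 28800 J.
Net over both steps: W = -23100 J, Q = -51900 J, ΔU = -28800 J.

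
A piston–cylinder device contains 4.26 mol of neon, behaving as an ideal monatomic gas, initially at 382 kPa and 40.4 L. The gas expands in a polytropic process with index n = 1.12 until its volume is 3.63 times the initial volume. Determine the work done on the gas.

-18400 J

T₁ = P₁V₁/(nR) = 382×40.4/(4.26×8.314) = 436 K.
Polytropic n=1.12: T₂ = T₁(V₁/V₂)^(n−1) = 436×(0.275)^0.12 = 373 K; P₂ = P₁(V₁/V₂)^n = 90.2 kPa.
W = (P₁V₁−P₂V₂)/(n−1) = (382×40.4−90.2×147)/0.12 = 18400 J.
Work done on the gas = −W_by = -18400 J.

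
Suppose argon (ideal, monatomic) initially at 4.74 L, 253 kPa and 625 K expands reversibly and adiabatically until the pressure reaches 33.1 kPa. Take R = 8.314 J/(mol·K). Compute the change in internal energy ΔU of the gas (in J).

n = P₁V₁/(RT₁) = 253×4.74/(8.314×625) = 0.231 mol.
Adiabatic: T₂/T₁ = (P₂/P₁)^((γ−1)/γ) ⇒ T₂ = 625×(0.131)^0.400 = 277 K; V₂ = 16.1 L.
For an ideal gas ΔU = nCvΔT with Cv = (3/2)R = 12.5 J/(mol·K).
ΔU = 0.231×12.5×(277−625) = -1000 J.

-1000 J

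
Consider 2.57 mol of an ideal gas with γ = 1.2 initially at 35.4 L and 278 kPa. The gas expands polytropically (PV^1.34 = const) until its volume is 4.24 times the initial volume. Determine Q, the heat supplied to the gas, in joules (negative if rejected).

-7860 J

T₁ = P₁V₁/(nR) = 278×35.4/(2.57×8.314) = 461 K.
Polytropic n=1.34: T₂ = T₁(V₁/V₂)^(n−1) = 461×(0.236)^0.34 = 282 K; P₂ = P₁(V₁/V₂)^n = 40.1 kPa.
W = (P₁V₁−P₂V₂)/(n−1) = (278×35.4−40.1×150)/0.34 = 11200 J.
ΔU = nCvΔT = 2.57×41.6×(282−461) = -19100 J.
Q = ΔU + W = -7860 J.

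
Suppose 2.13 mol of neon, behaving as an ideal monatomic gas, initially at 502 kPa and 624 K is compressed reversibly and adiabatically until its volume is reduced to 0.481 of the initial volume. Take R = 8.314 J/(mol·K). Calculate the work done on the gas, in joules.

V₁ = nRT₁/P₁ = 2.13×8.314×624/502 = 22.0 L.
Adiabatic: TV^(γ−1) = const ⇒ T₂ = 624×(2.08)^0.667 = 1020 K; PV^γ = const ⇒ P₂ = 1700 kPa.
ΔU = nCvΔT = 2.13×12.5×(1020−624) = 10400 J.
Q = 0 for an adiabatic process, so W = −ΔU = -10400 J.
Work done on the gas = −W_by = 10400 J.

10400 J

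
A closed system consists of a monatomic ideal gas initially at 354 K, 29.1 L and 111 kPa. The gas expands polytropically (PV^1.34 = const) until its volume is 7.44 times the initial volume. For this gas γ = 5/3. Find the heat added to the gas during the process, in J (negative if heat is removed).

2300 J

n = P₁V₁/(RT₁) = 111×29.1/(8.314×354) = 1.10 mol.
Polytropic n=1.34: T₂ = T₁(V₁/V₂)^(n−1) = 354×(0.134)^0.34 = 179 K; P₂ = P₁(V₁/V₂)^n = 7.54 kPa.
W = (P₁V₁−P₂V₂)/(n−1) = (111×29.1−7.54×217)/0.34 = 4700 J.
ΔU = nCvΔT = 1.10×12.5×(179−354) = -2400 J.
Q = ΔU + W = 2300 J.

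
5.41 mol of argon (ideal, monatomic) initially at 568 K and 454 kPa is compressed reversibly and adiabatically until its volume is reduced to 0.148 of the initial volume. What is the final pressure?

V₁ = nRT₁/P₁ = 5.41×8.314×568/454 = 56.3 L.
Adiabatic: TV^(γ−1) = const ⇒ T₂ = 568×(6.76)^0.667 = 2030 K; PV^γ = const ⇒ P₂ = 11000 kPa.

11000 kPa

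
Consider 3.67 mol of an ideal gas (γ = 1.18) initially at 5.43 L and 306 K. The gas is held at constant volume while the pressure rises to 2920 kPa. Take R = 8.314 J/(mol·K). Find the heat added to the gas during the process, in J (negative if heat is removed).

P₁ = nRT₁/V₁ = 3.67×8.314×306/5.43 = 1720 kPa.
Isochoric: V stays 5.43 L; P/T = const ⇒ T₂ = 520 K, P₂ = 2920 kPa.
W = 0 (no volume change).
ΔU = nCvΔT = 3.67×46.2×(520−306) = 36200 J.
Q = ΔU = 36200 J.

36200 J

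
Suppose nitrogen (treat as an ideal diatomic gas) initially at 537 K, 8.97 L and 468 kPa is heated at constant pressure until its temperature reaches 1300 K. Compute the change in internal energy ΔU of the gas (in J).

n = P₁V₁/(RT₁) = 468×8.97/(8.314×537) = 0.940 mol.
Isobaric: P stays 468 kPa; V/T = const ⇒ T₂ = 1300 K, V₂ = 21.7 L.
For an ideal gas ΔU = nCvΔT with Cv = (5/2)R = 20.8 J/(mol·K).
ΔU = 0.940×20.8×(1300−537) = 14900 J.

14900 J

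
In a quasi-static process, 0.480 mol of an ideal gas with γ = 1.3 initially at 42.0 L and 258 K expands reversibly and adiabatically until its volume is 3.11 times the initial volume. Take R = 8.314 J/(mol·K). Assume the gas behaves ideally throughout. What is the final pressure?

P₁ = nRT₁/V₁ = 0.480×8.314×258/42.0 = 24.5 kPa.
Adiabatic: TV^(γ−1) = const ⇒ T₂ = 258×(0.322)^0.300 = 184 K; PV^γ = const ⇒ P₂ = 5.61 kPa.

5.61 kPa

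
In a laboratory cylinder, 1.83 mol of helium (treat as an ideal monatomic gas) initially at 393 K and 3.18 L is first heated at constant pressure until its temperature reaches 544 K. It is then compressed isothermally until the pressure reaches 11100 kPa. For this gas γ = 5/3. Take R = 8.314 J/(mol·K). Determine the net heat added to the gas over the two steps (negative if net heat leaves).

P₁ = nRT₁/V₁ = 1.83×8.314×393/3.18 = 1880 kPa.
Step 1 — Isobaric: P stays 1880 kPa; V/T = const ⇒ T₂ = 544 K, V₂ = 4.40 L.
W = PΔV = 1880×(4.40−3.18) kPa·L = 2300 J.
ΔU = nCvΔT = 1.83×12.5×(544−393) = 3450 J.
Q = ΔU + W = nCpΔT = 5740 J.
State after step 1: P = 1880 kPa, V = 4.40 L, T = 544 K.
Step 2 — Isothermal: T stays 544 K; PV = const ⇒ V₂ = 0.746 L, P₂ = 11100 kPa.
ΔU = 0 (ideal gas, T constant).
W = nRT ln(V₂/V₁) = 1.83×8.314×544×ln(0.169) = -14700 J.
Q = ΔU + W = -14700 J.
Net over both steps: W = -12400 J, Q = -8950 J, ΔU = 3450 J.

-8950 J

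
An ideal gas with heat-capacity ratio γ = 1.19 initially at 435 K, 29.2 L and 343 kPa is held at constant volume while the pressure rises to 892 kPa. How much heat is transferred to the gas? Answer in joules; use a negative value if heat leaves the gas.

n = P₁V₁/(RT₁) = 343×29.2/(8.314×435) = 2.77 mol.
Isochoric: V stays 29.2 L; P/T = const ⇒ T₂ = 1130 K, P₂ = 892 kPa.
W = 0 (no volume change).
ΔU = nCvΔT = 2.77×43.8×(1130−435) = 84400 J.
Q = ΔU = 84400 J.

84400 J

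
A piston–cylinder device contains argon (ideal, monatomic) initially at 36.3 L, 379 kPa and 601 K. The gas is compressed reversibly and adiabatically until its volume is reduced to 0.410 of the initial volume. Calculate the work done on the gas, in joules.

16800 J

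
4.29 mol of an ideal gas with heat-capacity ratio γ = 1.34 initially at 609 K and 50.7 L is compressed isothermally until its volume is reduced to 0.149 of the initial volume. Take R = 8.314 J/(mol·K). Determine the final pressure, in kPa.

2880 kPa

P₁ = nRT₁/V₁ = 4.29×8.314×609/50.7 = 428 kPa.
Isothermal: T stays 609 K; PV = const ⇒ V₂ = 7.55 L, P₂ = 2880 kPa.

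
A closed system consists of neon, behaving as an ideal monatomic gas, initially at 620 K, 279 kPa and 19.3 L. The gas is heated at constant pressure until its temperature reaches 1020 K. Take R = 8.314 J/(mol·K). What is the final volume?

Isobaric: P stays 279 kPa; V/T = const ⇒ T₂ = 1020 K, V₂ = 31.8 L.

31.8 L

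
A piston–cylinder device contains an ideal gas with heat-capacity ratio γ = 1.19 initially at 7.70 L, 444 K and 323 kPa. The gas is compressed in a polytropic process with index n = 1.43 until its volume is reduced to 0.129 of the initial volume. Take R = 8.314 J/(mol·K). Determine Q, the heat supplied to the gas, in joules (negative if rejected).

10300 J

n = P₁V₁/(RT₁) = 323×7.70/(8.314×444) = 0.674 mol.
Polytropic n=1.43: T₂ = T₁(V₁/V₂)^(n−1) = 444×(7.75)^0.43 = 1070 K; P₂ = P₁(V₁/V₂)^n = 6040 kPa.
W = (P₁V₁−P₂V₂)/(n−1) = (323×7.70−6040×0.993)/0.43 = -8170 J.
ΔU = nCvΔT = 0.674×43.8×(1070−444) = 18500 J.
Q = ΔU + W = 10300 J.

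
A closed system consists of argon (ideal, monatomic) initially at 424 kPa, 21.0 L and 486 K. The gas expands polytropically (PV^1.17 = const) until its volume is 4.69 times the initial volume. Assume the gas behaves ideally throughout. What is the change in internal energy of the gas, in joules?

n = P₁V₁/(RT₁) = 424×21.0/(8.314×486) = 2.20 mol.
Polytropic n=1.17: T₂ = T₁(V₁/V₂)^(n−1) = 486×(0.213)^0.17 = 374 K; P₂ = P₁(V₁/V₂)^n = 69.5 kPa.
For an ideal gas ΔU = nCvΔT with Cv = (3/2)R = 12.5 J/(mol·K).
ΔU = 2.20×12.5×(374−486) = -3090 J.

-3090 J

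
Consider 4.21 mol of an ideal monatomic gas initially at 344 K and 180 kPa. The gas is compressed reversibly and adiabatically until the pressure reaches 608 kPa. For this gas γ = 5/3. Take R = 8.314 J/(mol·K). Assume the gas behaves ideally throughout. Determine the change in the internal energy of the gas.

11300 J

V₁ = nRT₁/P₁ = 4.21×8.314×344/180 = 66.9 L.
Adiabatic: T₂/T₁ = (P₂/P₁)^((γ−1)/γ) ⇒ T₂ = 344×(3.38)^0.400 = 560 K; V₂ = 32.2 L.
For an ideal gas ΔU = nCvΔT with Cv = (3/2)R = 12.5 J/(mol·K).
ΔU = 4.21×12.5×(560−344) = 11300 J.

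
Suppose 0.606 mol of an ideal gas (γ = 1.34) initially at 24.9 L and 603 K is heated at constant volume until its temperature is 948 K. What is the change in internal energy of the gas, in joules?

P₁ = nRT₁/V₁ = 0.606×8.314×603/24.9 = 122 kPa.
Isochoric: V stays 24.9 L; P/T = const ⇒ T₂ = 948 K, P₂ = 192 kPa.
For an ideal gas ΔU = nCvΔT with Cv = R/(γ−1) = 24.5 J/(mol·K).
ΔU = 0.606×24.5×(948−603) = 5110 J.

5110 J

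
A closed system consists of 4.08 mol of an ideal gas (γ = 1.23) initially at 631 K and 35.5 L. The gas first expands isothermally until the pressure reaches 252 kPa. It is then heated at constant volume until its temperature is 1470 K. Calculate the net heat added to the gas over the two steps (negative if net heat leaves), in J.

142000 J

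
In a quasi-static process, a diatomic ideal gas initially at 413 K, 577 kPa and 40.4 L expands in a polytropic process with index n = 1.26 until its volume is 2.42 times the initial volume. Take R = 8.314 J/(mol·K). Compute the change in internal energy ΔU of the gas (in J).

-12000 J

n = P₁V₁/(RT₁) = 577×40.4/(8.314×413) = 6.79 mol.
Polytropic n=1.26: T₂ = T₁(V₁/V₂)^(n−1) = 413×(0.413)^0.26 = 328 K; P₂ = P₁(V₁/V₂)^n = 189 kPa.
For an ideal gas ΔU = nCvΔT with Cv = (5/2)R = 20.8 J/(mol·K).
ΔU = 6.79×20.8×(328−413) = -12000 J.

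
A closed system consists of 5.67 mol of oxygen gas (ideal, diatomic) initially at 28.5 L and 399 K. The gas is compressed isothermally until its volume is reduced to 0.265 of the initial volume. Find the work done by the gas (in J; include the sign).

P₁ = nRT₁/V₁ = 5.67×8.314×399/28.5 = 660 kPa.
Isothermal: T stays 399 K; PV = const ⇒ V₂ = 7.55 L, P₂ = 2490 kPa.
W = nRT ln(V₂/V₁) = 5.67×8.314×399×ln(0.265) = -25000 J.

-25000 J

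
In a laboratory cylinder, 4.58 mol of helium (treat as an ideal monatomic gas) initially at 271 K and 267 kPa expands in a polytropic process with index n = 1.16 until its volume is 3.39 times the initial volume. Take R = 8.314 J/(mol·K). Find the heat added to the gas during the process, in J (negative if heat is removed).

V₁ = nRT₁/P₁ = 4.58×8.314×271/267 = 38.6 L.
Polytropic n=1.16: T₂ = T₁(V₁/V₂)^(n−1) = 271×(0.295)^0.16 = 223 K; P₂ = P₁(V₁/V₂)^n = 64.8 kPa.
W = (P₁V₁−P₂V₂)/(n−1) = (267×38.6−64.8×131)/0.16 = 11400 J.
ΔU = nCvΔT = 4.58×12.5×(223−271) = -2750 J.
Q = ΔU + W = 8700 J.

8700 J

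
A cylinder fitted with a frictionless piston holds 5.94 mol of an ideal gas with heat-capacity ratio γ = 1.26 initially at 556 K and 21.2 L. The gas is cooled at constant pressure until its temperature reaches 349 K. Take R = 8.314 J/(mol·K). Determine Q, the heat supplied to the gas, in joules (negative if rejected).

P₁ = nRT₁/V₁ = 5.94×8.314×556/21.2 = 1300 kPa.
Isobaric: P stays 1300 kPa; V/T = const ⇒ T₂ = 349 K, V₂ = 13.3 L.
W = PΔV = 1300×(13.3−21.2) kPa·L = -10200 J.
ΔU = nCvΔT = 5.94×32.0×(349−556) = -39300 J.
Q = ΔU + W = nCpΔT = -49500 J.

-49500 J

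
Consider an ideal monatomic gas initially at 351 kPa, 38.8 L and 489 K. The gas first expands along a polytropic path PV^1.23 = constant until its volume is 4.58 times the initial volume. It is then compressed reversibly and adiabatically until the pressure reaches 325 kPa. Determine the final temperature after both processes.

706 K

n = P₁V₁/(RT₁) = 351×38.8/(8.314×489) = 3.35 mol.
Step 1 — Polytropic n=1.23: T₂ = T₁(V₁/V₂)^(n−1) = 489×(0.218)^0.23 = 345 K; P₂ = P₁(V₁/V₂)^n = 54.0 kPa.
W = (P₁V₁−P₂V₂)/(n−1) = (351×38.8−54.0×178)/0.23 = 17500 J.
ΔU = nCvΔT = 3.35×12.5×(345−489) = -6030 J.
Q = ΔU + W = 11500 J.
State after step 1: P = 54.0 kPa, V = 178 L, T = 345 K.
Step 2 — Adiabatic: T₂/T₁ = (P₂/P₁)^((γ−1)/γ) ⇒ T₂ = 345×(6.02)^0.400 = 706 K; V₂ = 60.5 L.
ΔU = nCvΔT = 3.35×12.5×(706−345) = 15100 J.
Q = 0 for an adiabatic process, so W = −ΔU = -15100 J.
Net over both steps: W = 2370 J, Q = 11500 J, ΔU = 9080 J.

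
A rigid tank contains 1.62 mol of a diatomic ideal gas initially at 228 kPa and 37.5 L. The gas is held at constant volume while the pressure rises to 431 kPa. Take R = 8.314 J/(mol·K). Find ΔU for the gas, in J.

T₁ = P₁V₁/(nR) = 228×37.5/(1.62×8.314) = 635 K.
Isochoric: V stays 37.5 L; P/T = const ⇒ T₂ = 1200 K, P₂ = 431 kPa.
For an ideal gas ΔU = nCvΔT with Cv = (5/2)R = 20.8 J/(mol·K).
ΔU = 1.62×20.8×(1200−635) = 19000 J.

19000 J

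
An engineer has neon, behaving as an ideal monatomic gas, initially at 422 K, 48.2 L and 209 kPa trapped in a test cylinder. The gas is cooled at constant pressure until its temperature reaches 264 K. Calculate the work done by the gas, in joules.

-3770 J

n = P₁V₁/(RT₁) = 209×48.2/(8.314×422) = 2.87 mol.
Isobaric: P stays 209 kPa; V/T = const ⇒ T₂ = 264 K, V₂ = 30.2 L.
W = PΔV = 209×(30.2−48.2) kPa·L = -3770 J.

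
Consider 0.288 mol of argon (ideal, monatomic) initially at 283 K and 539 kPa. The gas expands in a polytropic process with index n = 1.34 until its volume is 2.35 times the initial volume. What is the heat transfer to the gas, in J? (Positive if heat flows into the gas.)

V₁ = nRT₁/P₁ = 0.288×8.314×283/539 = 1.26 L.
Polytropic n=1.34: T₂ = T₁(V₁/V₂)^(n−1) = 283×(0.426)^0.34 = 212 K; P₂ = P₁(V₁/V₂)^n = 172 kPa.
W = (P₁V₁−P₂V₂)/(n−1) = (539×1.26−172×2.95)/0.34 = 502 J.
ΔU = nCvΔT = 0.288×12.5×(212−283) = -256 J.
Q = ΔU + W = 246 J.

246 J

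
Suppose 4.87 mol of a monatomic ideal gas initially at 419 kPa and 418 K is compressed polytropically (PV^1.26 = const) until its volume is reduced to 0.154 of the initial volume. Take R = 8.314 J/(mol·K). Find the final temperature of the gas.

V₁ = nRT₁/P₁ = 4.87×8.314×418/419 = 40.4 L.
Polytropic n=1.26: T₂ = T₁(V₁/V₂)^(n−1) = 418×(6.49)^0.26 = 680 K; P₂ = P₁(V₁/V₂)^n = 4430 kPa.

680 K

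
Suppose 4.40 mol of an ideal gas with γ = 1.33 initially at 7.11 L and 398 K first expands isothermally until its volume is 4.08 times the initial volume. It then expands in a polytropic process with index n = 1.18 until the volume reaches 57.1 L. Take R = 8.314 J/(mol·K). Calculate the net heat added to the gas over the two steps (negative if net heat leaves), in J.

24700 J

P₁ = nRT₁/V₁ = 4.40×8.314×398/7.11 = 2050 kPa.
Step 1 — Isothermal: T stays 398 K; PV = const ⇒ V₂ = 29.0 L, P₂ = 502 kPa.
ΔU = 0 (ideal gas, T constant).
W = nRT ln(V₂/V₁) = 4.40×8.314×398×ln(4.08) = 20500 J.
Q = ΔU + W = 20500 J.
State after step 1: P = 502 kPa, V = 29.0 L, T = 398 K.
Step 2 — Polytropic n=1.18: T₂ = T₁(V₁/V₂)^(n−1) = 398×(0.508)^0.18 = 352 K; P₂ = P₁(V₁/V₂)^n = 226 kPa.
W = (P₁V₁−P₂V₂)/(n−1) = (502×29.0−226×57.1)/0.18 = 9280 J.
ΔU = nCvΔT = 4.40×25.2×(352−398) = -5060 J.
Q = ΔU + W = 4220 J.
Net over both steps: W = 29800 J, Q = 24700 J, ΔU = -5060 J.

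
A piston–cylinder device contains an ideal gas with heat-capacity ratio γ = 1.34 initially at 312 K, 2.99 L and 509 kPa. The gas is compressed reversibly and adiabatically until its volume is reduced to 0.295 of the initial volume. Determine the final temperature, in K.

Adiabatic: TV^(γ−1) = const ⇒ T₂ = 312×(3.39)^0.340 = 473 K; PV^γ = const ⇒ P₂ = 2610 kPa.

473 K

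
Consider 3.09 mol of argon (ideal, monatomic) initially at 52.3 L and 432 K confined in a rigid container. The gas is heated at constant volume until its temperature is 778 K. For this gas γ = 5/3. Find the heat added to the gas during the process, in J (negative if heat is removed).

P₁ = nRT₁/V₁ = 3.09×8.314×432/52.3 = 212 kPa.
Isochoric: V stays 52.3 L; P/T = const ⇒ T₂ = 778 K, P₂ = 382 kPa.
W = 0 (no volume change).
ΔU = nCvΔT = 3.09×12.5×(778−432) = 13300 J.
Q = ΔU = 13300 J.

13300 J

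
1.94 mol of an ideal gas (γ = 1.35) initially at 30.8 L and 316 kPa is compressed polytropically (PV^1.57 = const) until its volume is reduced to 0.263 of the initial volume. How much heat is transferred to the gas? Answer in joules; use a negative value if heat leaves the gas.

T₁ = P₁V₁/(nR) = 316×30.8/(1.94×8.314) = 603 K.
Polytropic n=1.57: T₂ = T₁(V₁/V₂)^(n−1) = 603×(3.80)^0.57 = 1290 K; P₂ = P₁(V₁/V₂)^n = 2570 kPa.
W = (P₁V₁−P₂V₂)/(n−1) = (316×30.8−2570×8.10)/0.57 = -19500 J.
ΔU = nCvΔT = 1.94×23.8×(1290−603) = 31700 J.
Q = ΔU + W = 12200 J.

12200 J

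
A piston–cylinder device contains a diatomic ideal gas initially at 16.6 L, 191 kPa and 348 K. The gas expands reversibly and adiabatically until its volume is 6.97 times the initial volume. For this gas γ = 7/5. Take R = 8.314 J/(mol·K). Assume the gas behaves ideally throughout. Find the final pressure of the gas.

12.6 kPa

Adiabatic: TV^(γ−1) = const ⇒ T₂ = 348×(0.143)^0.400 = 160 K; PV^γ = const ⇒ P₂ = 12.6 kPa.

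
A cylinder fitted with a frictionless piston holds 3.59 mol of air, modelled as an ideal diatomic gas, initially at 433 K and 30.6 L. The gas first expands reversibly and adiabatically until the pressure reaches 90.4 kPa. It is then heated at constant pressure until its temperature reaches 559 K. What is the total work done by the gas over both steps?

P₁ = nRT₁/V₁ = 3.59×8.314×433/30.6 = 422 kPa.
Step 1 — Adiabatic: T₂/T₁ = (P₂/P₁)^((γ−1)/γ) ⇒ T₂ = 433×(0.214)^0.286 = 279 K; V₂ = 92.0 L.
ΔU = nCvΔT = 3.59×20.8×(279−433) = -11500 J.
Q = 0 for an adiabatic process, so W = −ΔU = 11500 J.
State after step 1: P = 90.4 kPa, V = 92.0 L, T = 279 K.
Step 2 — Isobaric: P stays 90.4 kPa; V/T = const ⇒ T₂ = 559 K, V₂ = 185 L.
W = PΔV = 90.4×(185−92.0) kPa·L = 8360 J.
ΔU = nCvΔT = 3.59×20.8×(559−279) = 20900 J.
Q = ΔU + W = nCpΔT = 29300 J.
Net over both steps: W = 19900 J, Q = 29300 J, ΔU = 9400 J.

19900 J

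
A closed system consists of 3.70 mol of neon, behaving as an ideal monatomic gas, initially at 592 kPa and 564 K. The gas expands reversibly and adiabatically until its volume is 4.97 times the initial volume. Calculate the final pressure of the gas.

V₁ = nRT₁/P₁ = 3.70×8.314×564/592 = 29.3 L.
Adiabatic: TV^(γ−1) = const ⇒ T₂ = 564×(0.201)^0.667 = 194 K; PV^γ = const ⇒ P₂ = 40.9 kPa.

40.9 kPa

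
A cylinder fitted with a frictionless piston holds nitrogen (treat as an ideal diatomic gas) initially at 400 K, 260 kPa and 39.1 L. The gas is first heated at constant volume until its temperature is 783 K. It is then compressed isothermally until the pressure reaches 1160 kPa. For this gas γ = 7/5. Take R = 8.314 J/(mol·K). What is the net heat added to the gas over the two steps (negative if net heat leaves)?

7940 J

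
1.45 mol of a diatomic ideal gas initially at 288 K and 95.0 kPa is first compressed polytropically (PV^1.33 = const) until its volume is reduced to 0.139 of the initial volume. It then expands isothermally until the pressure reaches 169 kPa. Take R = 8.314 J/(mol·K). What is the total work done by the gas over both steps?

3980 J

V₁ = nRT₁/P₁ = 1.45×8.314×288/95.0 = 36.5 L.
Step 1 — Polytropic n=1.33: T₂ = T₁(V₁/V₂)^(n−1) = 288×(7.19)^0.33 = 552 K; P₂ = P₁(V₁/V₂)^n = 1310 kPa.
W = (P₁V₁−P₂V₂)/(n−1) = (95.0×36.5−1310×5.08)/0.33 = -9660 J.
ΔU = nCvΔT = 1.45×20.8×(552−288) = 7970 J.
Q = ΔU + W = -1690 J.
State after step 1: P = 1310 kPa, V = 5.08 L, T = 552 K.
Step 2 — Isothermal: T stays 552 K; PV = const ⇒ V₂ = 39.4 L, P₂ = 169 kPa.
ΔU = 0 (ideal gas, T constant).
W = nRT ln(V₂/V₁) = 1.45×8.314×552×ln(7.76) = 13600 J.
Q = ΔU + W = 13600 J.
Net over both steps: W = 3980 J, Q = 11900 J, ΔU = 7970 J.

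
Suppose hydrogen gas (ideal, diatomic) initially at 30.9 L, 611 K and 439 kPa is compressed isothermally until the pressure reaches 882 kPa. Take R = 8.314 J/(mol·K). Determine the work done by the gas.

-9460 J

n = P₁V₁/(RT₁) = 439×30.9/(8.314×611) = 2.67 mol.
Isothermal: T stays 611 K; PV = const ⇒ V₂ = 15.4 L, P₂ = 882 kPa.
W = nRT ln(V₂/V₁) = 2.67×8.314×611×ln(0.498) = -9460 J.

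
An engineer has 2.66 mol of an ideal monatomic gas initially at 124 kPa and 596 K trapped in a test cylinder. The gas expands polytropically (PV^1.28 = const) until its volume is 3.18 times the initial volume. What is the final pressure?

28.2 kPa

V₁ = nRT₁/P₁ = 2.66×8.314×596/124 = 106 L.
Polytropic n=1.28: T₂ = T₁(V₁/V₂)^(n−1) = 596×(0.314)^0.28 = 431 K; P₂ = P₁(V₁/V₂)^n = 28.2 kPa.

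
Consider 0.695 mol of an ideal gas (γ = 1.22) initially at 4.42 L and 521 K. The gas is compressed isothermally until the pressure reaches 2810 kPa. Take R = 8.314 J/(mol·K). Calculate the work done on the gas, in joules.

P₁ = nRT₁/V₁ = 0.695×8.314×521/4.42 = 681 kPa.
Isothermal: T stays 521 K; PV = const ⇒ V₂ = 1.07 L, P₂ = 2810 kPa.
W = nRT ln(V₂/V₁) = 0.695×8.314×521×ln(0.242) = -4270 J.
Work done on the gas = −W_by = 4270 J.

4270 J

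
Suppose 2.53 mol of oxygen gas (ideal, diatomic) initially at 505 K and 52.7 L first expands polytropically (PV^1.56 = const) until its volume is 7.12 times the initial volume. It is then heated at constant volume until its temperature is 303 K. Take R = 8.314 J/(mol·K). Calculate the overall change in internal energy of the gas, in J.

-10600 J

P₁ = nRT₁/V₁ = 2.53×8.314×505/52.7 = 202 kPa.
Step 1 — Polytropic n=1.56: T₂ = T₁(V₁/V₂)^(n−1) = 505×(0.140)^0.56 = 168 K; P₂ = P₁(V₁/V₂)^n = 9.43 kPa.
W = (P₁V₁−P₂V₂)/(n−1) = (202×52.7−9.43×375)/0.56 = 12600 J.
ΔU = nCvΔT = 2.53×20.8×(168−505) = -17700 J.
Q = ΔU + W = -5060 J.
State after step 1: P = 9.43 kPa, V = 375 L, T = 168 K.
Step 2 — Isochoric: V stays 375 L; P/T = const ⇒ T₂ = 303 K, P₂ = 17.0 kPa.
W = 0 (no volume change).
ΔU = nCvΔT = 2.53×20.8×(303−168) = 7090 J.
Q = ΔU = 7090 J.
Net over both steps: W = 12600 J, Q = 2030 J, ΔU = -10600 J.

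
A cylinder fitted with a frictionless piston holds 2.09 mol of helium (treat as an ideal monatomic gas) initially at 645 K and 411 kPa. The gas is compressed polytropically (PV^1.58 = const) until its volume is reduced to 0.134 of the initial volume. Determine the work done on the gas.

V₁ = nRT₁/P₁ = 2.09×8.314×645/411 = 27.3 L.
Polytropic n=1.58: T₂ = T₁(V₁/V₂)^(n−1) = 645×(7.46)^0.58 = 2070 K; P₂ = P₁(V₁/V₂)^n = 9840 kPa.
W = (P₁V₁−P₂V₂)/(n−1) = (411×27.3−9840×3.65)/0.58 = -42700 J.
Work done on the gas = −W_by = 42700 J.

42700 J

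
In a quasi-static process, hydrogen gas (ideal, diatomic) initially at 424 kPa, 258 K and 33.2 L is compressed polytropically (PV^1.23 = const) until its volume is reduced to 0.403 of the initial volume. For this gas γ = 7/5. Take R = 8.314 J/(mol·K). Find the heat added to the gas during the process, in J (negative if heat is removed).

-6050 J

n = P₁V₁/(RT₁) = 424×33.2/(8.314×258) = 6.56 mol.
Polytropic n=1.23: T₂ = T₁(V₁/V₂)^(n−1) = 258×(2.48)^0.23 = 318 K; P₂ = P₁(V₁/V₂)^n = 1300 kPa.
W = (P₁V₁−P₂V₂)/(n−1) = (424×33.2−1300×13.4)/0.23 = -14200 J.
ΔU = nCvΔT = 6.56×20.8×(318−258) = 8180 J.
Q = ΔU + W = -6050 J.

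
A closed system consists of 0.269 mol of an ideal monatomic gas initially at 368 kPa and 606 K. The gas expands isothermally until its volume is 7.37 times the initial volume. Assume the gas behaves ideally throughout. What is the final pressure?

49.9 kPa

V₁ = nRT₁/P₁ = 0.269×8.314×606/368 = 3.68 L.
Isothermal: T stays 606 K; PV = const ⇒ V₂ = 27.1 L, P₂ = 49.9 kPa.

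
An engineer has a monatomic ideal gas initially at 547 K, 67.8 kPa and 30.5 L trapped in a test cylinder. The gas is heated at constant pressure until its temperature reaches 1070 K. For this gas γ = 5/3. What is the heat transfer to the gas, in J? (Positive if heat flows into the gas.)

n = P₁V₁/(RT₁) = 67.8×30.5/(8.314×547) = 0.455 mol.
Isobaric: P stays 67.8 kPa; V/T = const ⇒ T₂ = 1070 K, V₂ = 59.7 L.
W = PΔV = 67.8×(59.7−30.5) kPa·L = 1980 J.
ΔU = nCvΔT = 0.455×12.5×(1070−547) = 2970 J.
Q = ΔU + W = nCpΔT = 4940 J.

4940 J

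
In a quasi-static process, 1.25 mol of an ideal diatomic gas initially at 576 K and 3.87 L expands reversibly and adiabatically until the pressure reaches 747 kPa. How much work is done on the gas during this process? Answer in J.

-2810 J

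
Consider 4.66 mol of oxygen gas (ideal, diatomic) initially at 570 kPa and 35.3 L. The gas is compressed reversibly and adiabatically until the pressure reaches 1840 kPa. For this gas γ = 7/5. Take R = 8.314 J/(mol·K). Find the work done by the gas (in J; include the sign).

-20000 J

T₁ = P₁V₁/(nR) = 570×35.3/(4.66×8.314) = 519 K.
Adiabatic: T₂/T₁ = (P₂/P₁)^((γ−1)/γ) ⇒ T₂ = 519×(3.23)^0.286 = 726 K; V₂ = 15.3 L.
ΔU = nCvΔT = 4.66×20.8×(726−519) = 20000 J.
Q = 0 for an adiabatic process, so W = −ΔU = -20000 J.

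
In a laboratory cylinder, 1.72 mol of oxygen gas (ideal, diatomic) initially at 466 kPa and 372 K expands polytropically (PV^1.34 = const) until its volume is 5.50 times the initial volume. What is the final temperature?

208 K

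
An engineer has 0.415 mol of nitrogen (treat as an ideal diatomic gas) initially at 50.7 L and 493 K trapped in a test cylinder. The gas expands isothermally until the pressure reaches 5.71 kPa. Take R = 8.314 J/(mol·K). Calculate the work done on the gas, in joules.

P₁ = nRT₁/V₁ = 0.415×8.314×493/50.7 = 33.6 kPa.
Isothermal: T stays 493 K; PV = const ⇒ V₂ = 298 L, P₂ = 5.71 kPa.
W = nRT ln(V₂/V₁) = 0.415×8.314×493×ln(5.88) = 3010 J.
Work done on the gas = −W_by = -3010 J.

-3010 J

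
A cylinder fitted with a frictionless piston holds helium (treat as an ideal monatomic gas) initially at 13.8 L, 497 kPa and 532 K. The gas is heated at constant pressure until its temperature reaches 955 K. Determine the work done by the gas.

n = P₁V₁/(RT₁) = 497×13.8/(8.314×532) = 1.55 mol.
Isobaric: P stays 497 kPa; V/T = const ⇒ T₂ = 955 K, V₂ = 24.8 L.
W = PΔV = 497×(24.8−13.8) kPa·L = 5450 J.

5450 J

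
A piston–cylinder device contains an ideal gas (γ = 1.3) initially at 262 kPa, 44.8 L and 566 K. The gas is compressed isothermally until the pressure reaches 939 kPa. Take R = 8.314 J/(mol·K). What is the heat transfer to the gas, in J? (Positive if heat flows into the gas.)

-15000 J

n = P₁V₁/(RT₁) = 262×44.8/(8.314×566) = 2.49 mol.
Isothermal: T stays 566 K; PV = const ⇒ V₂ = 12.5 L, P₂ = 939 kPa.
ΔU = 0 (ideal gas, T constant).
W = nRT ln(V₂/V₁) = 2.49×8.314×566×ln(0.279) = -15000 J.
Q = ΔU + W = -15000 J.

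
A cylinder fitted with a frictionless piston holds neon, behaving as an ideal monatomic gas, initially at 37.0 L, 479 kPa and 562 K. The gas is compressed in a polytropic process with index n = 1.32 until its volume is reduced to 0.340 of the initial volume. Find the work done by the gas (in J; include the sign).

-22800 J

n = P₁V₁/(RT₁) = 479×37.0/(8.314×562) = 3.79 mol.
Polytropic n=1.32: T₂ = T₁(V₁/V₂)^(n−1) = 562×(2.94)^0.32 = 794 K; P₂ = P₁(V₁/V₂)^n = 1990 kPa.
W = (P₁V₁−P₂V₂)/(n−1) = (479×37.0−1990×12.6)/0.32 = -22800 J.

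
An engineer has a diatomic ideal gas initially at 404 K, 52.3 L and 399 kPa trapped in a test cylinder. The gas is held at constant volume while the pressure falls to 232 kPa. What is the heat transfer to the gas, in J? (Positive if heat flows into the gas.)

n = P₁V₁/(RT₁) = 399×52.3/(8.314×404) = 6.21 mol.
Isochoric: V stays 52.3 L; P/T = const ⇒ T₂ = 235 K, P₂ = 232 kPa.
W = 0 (no volume change).
ΔU = nCvΔT = 6.21×20.8×(235−404) = -21800 J.
Q = ΔU = -21800 J.

-21800 J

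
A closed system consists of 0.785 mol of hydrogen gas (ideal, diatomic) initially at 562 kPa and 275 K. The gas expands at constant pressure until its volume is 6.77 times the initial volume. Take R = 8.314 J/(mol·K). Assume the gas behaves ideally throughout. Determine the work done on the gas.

V₁ = nRT₁/P₁ = 0.785×8.314×275/562 = 3.19 L.
Isobaric: P stays 562 kPa; V/T = const ⇒ T₂ = 1860 K, V₂ = 21.6 L.
W = PΔV = 562×(21.6−3.19) kPa·L = 10400 J.
Work done on the gas = −W_by = -10400 J.

-10400 J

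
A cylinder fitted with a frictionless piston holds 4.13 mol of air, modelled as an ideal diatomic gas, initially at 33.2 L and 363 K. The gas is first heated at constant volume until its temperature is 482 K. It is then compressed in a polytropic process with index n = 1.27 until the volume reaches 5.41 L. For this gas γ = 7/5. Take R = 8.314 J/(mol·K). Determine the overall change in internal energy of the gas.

36400 J

P₁ = nRT₁/V₁ = 4.13×8.314×363/33.2 = 375 kPa.
Step 1 — Isochoric: V stays 33.2 L; P/T = const ⇒ T₂ = 482 K, P₂ = 499 kPa.
W = 0 (no volume change).
ΔU = nCvΔT = 4.13×20.8×(482−363) = 10200 J.
Q = ΔU = 10200 J.
State after step 1: P = 499 kPa, V = 33.2 L, T = 482 K.
Step 2 — Polytropic n=1.27: T₂ = T₁(V₁/V₂)^(n−1) = 482×(6.14)^0.27 = 787 K; P₂ = P₁(V₁/V₂)^n = 4990 kPa.
W = (P₁V₁−P₂V₂)/(n−1) = (499×33.2−4990×5.41)/0.27 = -38700 J.
ΔU = nCvΔT = 4.13×20.8×(787−482) = 26200 J.
Q = ΔU + W = -12600 J.
Net over both steps: W = -38700 J, Q = -2380 J, ΔU = 36400 J.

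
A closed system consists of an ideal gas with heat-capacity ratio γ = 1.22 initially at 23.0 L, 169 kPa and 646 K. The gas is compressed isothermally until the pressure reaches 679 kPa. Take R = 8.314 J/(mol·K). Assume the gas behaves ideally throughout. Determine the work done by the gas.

-5410 J

n = P₁V₁/(RT₁) = 169×23.0/(8.314×646) = 0.724 mol.
Isothermal: T stays 646 K; PV = const ⇒ V₂ = 5.72 L, P₂ = 679 kPa.
W = nRT ln(V₂/V₁) = 0.724×8.314×646×ln(0.249) = -5410 J.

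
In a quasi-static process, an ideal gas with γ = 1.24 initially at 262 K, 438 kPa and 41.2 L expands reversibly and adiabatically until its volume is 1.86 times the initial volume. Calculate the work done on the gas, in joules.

-10400 J

n = P₁V₁/(RT₁) = 438×41.2/(8.314×262) = 8.28 mol.
Adiabatic: TV^(γ−1) = const ⇒ T₂ = 262×(0.538)^0.240 = 226 K; PV^γ = const ⇒ P₂ = 203 kPa.
ΔU = nCvΔT = 8.28×34.6×(226−262) = -10400 J.
Q = 0 for an adiabatic process, so W = −ΔU = 10400 J.
Work done on the gas = −W_by = -10400 J.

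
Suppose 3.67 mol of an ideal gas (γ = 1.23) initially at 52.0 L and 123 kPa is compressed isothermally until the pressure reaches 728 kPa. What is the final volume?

8.79 L

T₁ = P₁V₁/(nR) = 123×52.0/(3.67×8.314) = 210 K.
Isothermal: T stays 210 K; PV = const ⇒ V₂ = 8.79 L, P₂ = 728 kPa.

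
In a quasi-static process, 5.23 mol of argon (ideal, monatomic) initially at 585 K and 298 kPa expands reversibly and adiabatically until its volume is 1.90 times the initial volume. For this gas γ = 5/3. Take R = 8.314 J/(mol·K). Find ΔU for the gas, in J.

V₁ = nRT₁/P₁ = 5.23×8.314×585/298 = 85.4 L.
Adiabatic: TV^(γ−1) = const ⇒ T₂ = 585×(0.526)^0.667 = 381 K; PV^γ = const ⇒ P₂ = 102 kPa.
For an ideal gas ΔU = nCvΔT with Cv = (3/2)R = 12.5 J/(mol·K).
ΔU = 5.23×12.5×(381−585) = -13300 J.

-13300 J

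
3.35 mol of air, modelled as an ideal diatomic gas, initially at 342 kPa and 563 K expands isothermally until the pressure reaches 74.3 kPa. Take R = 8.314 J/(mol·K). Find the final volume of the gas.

211 L

V₁ = nRT₁/P₁ = 3.35×8.314×563/342 = 45.8 L.
Isothermal: T stays 563 K; PV = const ⇒ V₂ = 211 L, P₂ = 74.3 kPa.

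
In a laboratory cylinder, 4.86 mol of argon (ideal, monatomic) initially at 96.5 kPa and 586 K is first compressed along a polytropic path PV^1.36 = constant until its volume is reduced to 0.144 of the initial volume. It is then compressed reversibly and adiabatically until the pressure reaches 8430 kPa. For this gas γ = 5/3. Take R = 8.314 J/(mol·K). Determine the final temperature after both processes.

2450 K

V₁ = nRT₁/P₁ = 4.86×8.314×586/96.5 = 245 L.
Step 1 — Polytropic n=1.36: T₂ = T₁(V₁/V₂)^(n−1) = 586×(6.94)^0.36 = 1180 K; P₂ = P₁(V₁/V₂)^n = 1350 kPa.
W = (P₁V₁−P₂V₂)/(n−1) = (96.5×245−1350×35.3)/0.36 = -66400 J.
ΔU = nCvΔT = 4.86×12.5×(1180−586) = 35800 J.
Q = ΔU + W = -30500 J.
State after step 1: P = 1350 kPa, V = 35.3 L, T = 1180 K.
Step 2 — Adiabatic: T₂/T₁ = (P₂/P₁)^((γ−1)/γ) ⇒ T₂ = 1180×(6.26)^0.400 = 2450 K; V₂ = 11.8 L.
ΔU = nCvΔT = 4.86×12.5×(2450−1180) = 77300 J.
Q = 0 for an adiabatic process, so W = −ΔU = -77300 J.
Net over both steps: W = -144000 J, Q = -30500 J, ΔU = 113000 J.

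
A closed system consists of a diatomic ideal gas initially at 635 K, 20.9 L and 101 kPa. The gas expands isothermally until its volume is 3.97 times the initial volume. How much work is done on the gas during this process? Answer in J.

n = P₁V₁/(RT₁) = 101×20.9/(8.314×635) = 0.400 mol.
Isothermal: T stays 635 K; PV = const ⇒ V₂ = 83.0 L, P₂ = 25.4 kPa.
W = nRT ln(V₂/V₁) = 0.400×8.314×635×ln(3.97) = 2910 J.
Work done on the gas = −W_by = -2910 J.

-2910 J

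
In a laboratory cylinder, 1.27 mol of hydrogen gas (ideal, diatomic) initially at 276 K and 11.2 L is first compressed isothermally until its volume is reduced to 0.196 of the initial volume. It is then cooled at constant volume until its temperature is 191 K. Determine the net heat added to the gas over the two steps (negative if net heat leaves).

P₁ = nRT₁/V₁ = 1.27×8.314×276/11.2 = 260 kPa.
Step 1 — Isothermal: T stays 276 K; PV = const ⇒ V₂ = 2.20 L, P₂ = 1330 kPa.
ΔU = 0 (ideal gas, T constant).
W = nRT ln(V₂/V₁) = 1.27×8.314×276×ln(0.196) = -4750 J.
Q = ΔU + W = -4750 J.
State after step 1: P = 1330 kPa, V = 2.20 L, T = 276 K.
Step 2 — Isochoric: V stays 2.20 L; P/T = const ⇒ T₂ = 191 K, P₂ = 919 kPa.
W = 0 (no volume change).
ΔU = nCvΔT = 1.27×20.8×(191−276) = -2240 J.
Q = ΔU = -2240 J.
Net over both steps: W = -4750 J, Q = -6990 J, ΔU = -2240 J.

-6990 J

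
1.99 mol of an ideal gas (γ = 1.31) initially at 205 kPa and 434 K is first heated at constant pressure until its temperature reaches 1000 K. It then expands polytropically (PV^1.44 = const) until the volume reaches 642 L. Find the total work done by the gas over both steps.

31900 J

V₁ = nRT₁/P₁ = 1.99×8.314×434/205 = 35.0 L.
Step 1 — Isobaric: P stays 205 kPa; V/T = const ⇒ T₂ = 1000 K, V₂ = 80.7 L.
W = PΔV = 205×(80.7−35.0) kPa·L = 9360 J.
ΔU = nCvΔT = 1.99×26.8×(1000−434) = 30200 J.
Q = ΔU + W = nCpΔT = 39600 J.
State after step 1: P = 205 kPa, V = 80.7 L, T = 1000 K.
Step 2 — Polytropic n=1.44: T₂ = T₁(V₁/V₂)^(n−1) = 1000×(0.126)^0.44 = 402 K; P₂ = P₁(V₁/V₂)^n = 10.3 kPa.
W = (P₁V₁−P₂V₂)/(n−1) = (205×80.7−10.3×642)/0.44 = 22500 J.
ΔU = nCvΔT = 1.99×26.8×(402−1000) = -31900 J.
Q = ΔU + W = -9440 J.
Net over both steps: W = 31900 J, Q = 30100 J, ΔU = -1730 J.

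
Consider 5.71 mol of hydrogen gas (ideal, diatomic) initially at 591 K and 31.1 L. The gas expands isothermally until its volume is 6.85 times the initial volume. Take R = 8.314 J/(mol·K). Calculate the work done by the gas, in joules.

54000 J

P₁ = nRT₁/V₁ = 5.71×8.314×591/31.1 = 902 kPa.
Isothermal: T stays 591 K; PV = const ⇒ V₂ = 213 L, P₂ = 132 kPa.
W = nRT ln(V₂/V₁) = 5.71×8.314×591×ln(6.85) = 54000 J.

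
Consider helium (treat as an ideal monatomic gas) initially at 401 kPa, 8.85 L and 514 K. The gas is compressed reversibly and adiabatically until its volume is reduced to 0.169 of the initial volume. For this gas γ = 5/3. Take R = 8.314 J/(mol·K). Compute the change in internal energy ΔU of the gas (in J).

12100 J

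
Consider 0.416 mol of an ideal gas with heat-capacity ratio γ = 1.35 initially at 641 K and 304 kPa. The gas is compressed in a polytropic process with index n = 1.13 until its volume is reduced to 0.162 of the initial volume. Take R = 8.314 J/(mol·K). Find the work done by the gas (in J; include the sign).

-4550 J

V₁ = nRT₁/P₁ = 0.416×8.314×641/304 = 7.29 L.
Polytropic n=1.13: T₂ = T₁(V₁/V₂)^(n−1) = 641×(6.17)^0.13 = 812 K; P₂ = P₁(V₁/V₂)^n = 2380 kPa.
W = (P₁V₁−P₂V₂)/(n−1) = (304×7.29−2380×1.18)/0.13 = -4550 J.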